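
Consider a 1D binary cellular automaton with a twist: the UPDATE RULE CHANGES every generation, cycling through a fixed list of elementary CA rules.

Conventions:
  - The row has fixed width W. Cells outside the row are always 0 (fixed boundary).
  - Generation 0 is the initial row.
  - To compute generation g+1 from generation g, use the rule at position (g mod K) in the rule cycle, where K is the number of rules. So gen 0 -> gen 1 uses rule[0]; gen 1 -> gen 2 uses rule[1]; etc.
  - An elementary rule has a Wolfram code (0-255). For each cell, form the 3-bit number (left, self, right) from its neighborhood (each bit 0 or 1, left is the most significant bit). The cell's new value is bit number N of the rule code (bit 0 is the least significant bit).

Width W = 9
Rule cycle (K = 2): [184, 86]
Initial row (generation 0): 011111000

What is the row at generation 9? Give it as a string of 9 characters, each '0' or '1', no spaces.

Answer: 010101010

Derivation:
Gen 0: 011111000
Gen 1 (rule 184): 011110100
Gen 2 (rule 86): 100010110
Gen 3 (rule 184): 010001101
Gen 4 (rule 86): 111010101
Gen 5 (rule 184): 110101010
Gen 6 (rule 86): 010101011
Gen 7 (rule 184): 001010110
Gen 8 (rule 86): 011010011
Gen 9 (rule 184): 010101010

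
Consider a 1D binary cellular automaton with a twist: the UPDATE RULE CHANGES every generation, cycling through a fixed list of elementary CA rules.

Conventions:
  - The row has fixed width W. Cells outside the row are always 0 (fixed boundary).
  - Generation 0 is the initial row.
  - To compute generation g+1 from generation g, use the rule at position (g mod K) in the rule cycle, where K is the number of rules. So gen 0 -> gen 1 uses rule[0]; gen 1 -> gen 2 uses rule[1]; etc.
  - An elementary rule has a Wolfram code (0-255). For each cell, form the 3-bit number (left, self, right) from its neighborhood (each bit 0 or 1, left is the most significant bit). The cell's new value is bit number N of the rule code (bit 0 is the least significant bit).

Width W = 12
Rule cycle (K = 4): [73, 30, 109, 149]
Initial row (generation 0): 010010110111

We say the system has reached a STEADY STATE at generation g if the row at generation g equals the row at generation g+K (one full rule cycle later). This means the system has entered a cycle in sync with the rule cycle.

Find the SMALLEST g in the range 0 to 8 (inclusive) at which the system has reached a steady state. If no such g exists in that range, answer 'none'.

Answer: none

Derivation:
Gen 0: 010010110111
Gen 1 (rule 73): 000000110101
Gen 2 (rule 30): 000001100101
Gen 3 (rule 109): 111101100111
Gen 4 (rule 149): 011000010010
Gen 5 (rule 73): 011011000000
Gen 6 (rule 30): 110010100000
Gen 7 (rule 109): 110011101111
Gen 8 (rule 149): 001001000110
Gen 9 (rule 73): 100000010110
Gen 10 (rule 30): 110000110101
Gen 11 (rule 109): 110110111111
Gen 12 (rule 149): 000000011110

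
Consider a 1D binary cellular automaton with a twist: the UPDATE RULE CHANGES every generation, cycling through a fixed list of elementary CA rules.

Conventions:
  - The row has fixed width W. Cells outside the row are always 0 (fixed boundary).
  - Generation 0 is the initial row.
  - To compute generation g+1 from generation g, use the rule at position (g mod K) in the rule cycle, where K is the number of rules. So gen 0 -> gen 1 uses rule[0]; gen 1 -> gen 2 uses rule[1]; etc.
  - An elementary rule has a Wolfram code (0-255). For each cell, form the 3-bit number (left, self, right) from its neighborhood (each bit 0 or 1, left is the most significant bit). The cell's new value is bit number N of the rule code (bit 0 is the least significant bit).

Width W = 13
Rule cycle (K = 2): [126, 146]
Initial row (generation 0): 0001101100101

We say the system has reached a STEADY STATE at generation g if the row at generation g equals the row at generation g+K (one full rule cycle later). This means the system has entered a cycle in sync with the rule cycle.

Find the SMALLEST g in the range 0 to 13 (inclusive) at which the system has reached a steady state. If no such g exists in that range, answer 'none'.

Gen 0: 0001101100101
Gen 1 (rule 126): 0011111111111
Gen 2 (rule 146): 0101111111110
Gen 3 (rule 126): 1111000000011
Gen 4 (rule 146): 0110100000100
Gen 5 (rule 126): 1111110001110
Gen 6 (rule 146): 0111101010101
Gen 7 (rule 126): 1100111111111
Gen 8 (rule 146): 0011011111110
Gen 9 (rule 126): 0111110000011
Gen 10 (rule 146): 1011101000100
Gen 11 (rule 126): 1110111101110
Gen 12 (rule 146): 0100011000101
Gen 13 (rule 126): 1110111101111
Gen 14 (rule 146): 0100011000110
Gen 15 (rule 126): 1110111101111

Answer: 13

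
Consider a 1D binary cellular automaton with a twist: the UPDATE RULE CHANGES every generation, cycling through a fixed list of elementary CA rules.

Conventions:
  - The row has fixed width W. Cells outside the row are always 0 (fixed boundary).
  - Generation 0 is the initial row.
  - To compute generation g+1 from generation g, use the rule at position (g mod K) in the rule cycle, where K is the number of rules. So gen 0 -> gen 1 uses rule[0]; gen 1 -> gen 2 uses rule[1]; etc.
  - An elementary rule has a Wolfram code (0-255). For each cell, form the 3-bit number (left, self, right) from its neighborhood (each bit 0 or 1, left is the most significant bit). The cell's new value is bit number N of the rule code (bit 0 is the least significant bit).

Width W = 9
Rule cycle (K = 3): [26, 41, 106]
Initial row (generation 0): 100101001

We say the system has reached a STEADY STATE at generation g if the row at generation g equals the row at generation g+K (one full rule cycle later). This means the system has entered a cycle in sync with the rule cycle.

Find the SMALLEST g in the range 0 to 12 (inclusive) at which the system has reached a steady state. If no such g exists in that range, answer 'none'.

Gen 0: 100101001
Gen 1 (rule 26): 011000110
Gen 2 (rule 41): 010010100
Gen 3 (rule 106): 100101000
Gen 4 (rule 26): 011000100
Gen 5 (rule 41): 010010001
Gen 6 (rule 106): 100100010
Gen 7 (rule 26): 011010101
Gen 8 (rule 41): 010101010
Gen 9 (rule 106): 101010100
Gen 10 (rule 26): 000000010
Gen 11 (rule 41): 111111000
Gen 12 (rule 106): 100001000
Gen 13 (rule 26): 010010100
Gen 14 (rule 41): 000001001
Gen 15 (rule 106): 000010010

Answer: none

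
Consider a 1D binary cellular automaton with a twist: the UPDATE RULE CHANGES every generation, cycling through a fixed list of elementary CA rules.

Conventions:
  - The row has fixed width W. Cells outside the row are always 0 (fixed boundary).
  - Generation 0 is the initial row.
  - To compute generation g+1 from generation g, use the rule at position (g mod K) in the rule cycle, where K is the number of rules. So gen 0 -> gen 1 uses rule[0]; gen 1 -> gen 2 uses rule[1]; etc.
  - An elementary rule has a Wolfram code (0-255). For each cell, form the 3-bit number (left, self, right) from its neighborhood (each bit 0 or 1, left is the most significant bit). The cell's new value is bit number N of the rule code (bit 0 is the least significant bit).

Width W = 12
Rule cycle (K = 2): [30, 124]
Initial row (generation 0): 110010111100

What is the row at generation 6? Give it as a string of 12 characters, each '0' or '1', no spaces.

Answer: 111011101111

Derivation:
Gen 0: 110010111100
Gen 1 (rule 30): 101110100010
Gen 2 (rule 124): 111011110011
Gen 3 (rule 30): 100010001110
Gen 4 (rule 124): 110011001011
Gen 5 (rule 30): 101110111010
Gen 6 (rule 124): 111011101111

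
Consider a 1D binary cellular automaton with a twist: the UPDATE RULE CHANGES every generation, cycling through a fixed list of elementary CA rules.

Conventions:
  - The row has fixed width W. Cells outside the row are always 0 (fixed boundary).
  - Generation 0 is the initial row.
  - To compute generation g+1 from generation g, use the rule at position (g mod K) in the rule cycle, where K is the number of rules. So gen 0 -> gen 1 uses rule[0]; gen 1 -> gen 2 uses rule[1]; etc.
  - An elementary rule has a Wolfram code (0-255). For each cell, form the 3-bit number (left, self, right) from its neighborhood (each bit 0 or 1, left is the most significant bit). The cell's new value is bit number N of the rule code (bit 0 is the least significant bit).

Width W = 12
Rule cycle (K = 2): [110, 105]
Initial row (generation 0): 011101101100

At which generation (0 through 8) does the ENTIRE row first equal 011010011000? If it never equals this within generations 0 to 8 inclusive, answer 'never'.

Gen 0: 011101101100
Gen 1 (rule 110): 110111111100
Gen 2 (rule 105): 111100000101
Gen 3 (rule 110): 100100001111
Gen 4 (rule 105): 000001101001
Gen 5 (rule 110): 000011111011
Gen 6 (rule 105): 111010001111
Gen 7 (rule 110): 101110011001
Gen 8 (rule 105): 011010011000

Answer: 8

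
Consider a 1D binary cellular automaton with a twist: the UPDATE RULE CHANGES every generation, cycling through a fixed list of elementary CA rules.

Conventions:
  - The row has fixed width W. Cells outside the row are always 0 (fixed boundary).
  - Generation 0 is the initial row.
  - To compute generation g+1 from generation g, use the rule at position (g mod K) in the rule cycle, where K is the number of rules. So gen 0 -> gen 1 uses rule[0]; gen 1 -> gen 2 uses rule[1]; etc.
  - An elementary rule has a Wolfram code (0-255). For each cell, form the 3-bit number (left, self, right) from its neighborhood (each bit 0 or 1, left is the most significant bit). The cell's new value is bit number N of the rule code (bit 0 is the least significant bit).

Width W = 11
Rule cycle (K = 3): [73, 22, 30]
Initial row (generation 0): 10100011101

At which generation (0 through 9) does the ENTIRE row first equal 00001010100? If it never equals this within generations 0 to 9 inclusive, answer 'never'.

Answer: 1

Derivation:
Gen 0: 10100011101
Gen 1 (rule 73): 00001010100
Gen 2 (rule 22): 00011010110
Gen 3 (rule 30): 00110010101
Gen 4 (rule 73): 10110000000
Gen 5 (rule 22): 10001000000
Gen 6 (rule 30): 11011100000
Gen 7 (rule 73): 11010101111
Gen 8 (rule 22): 00010100000
Gen 9 (rule 30): 00110110000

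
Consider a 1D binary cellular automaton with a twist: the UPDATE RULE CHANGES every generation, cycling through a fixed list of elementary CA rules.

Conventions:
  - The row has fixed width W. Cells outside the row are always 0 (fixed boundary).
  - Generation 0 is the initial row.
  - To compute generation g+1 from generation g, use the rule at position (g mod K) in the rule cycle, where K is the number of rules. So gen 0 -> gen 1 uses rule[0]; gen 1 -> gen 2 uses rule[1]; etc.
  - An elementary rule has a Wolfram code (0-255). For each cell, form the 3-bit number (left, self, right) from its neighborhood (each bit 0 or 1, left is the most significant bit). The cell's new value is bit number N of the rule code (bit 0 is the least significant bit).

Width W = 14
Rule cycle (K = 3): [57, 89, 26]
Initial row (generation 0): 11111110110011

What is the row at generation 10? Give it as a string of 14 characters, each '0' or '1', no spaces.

Gen 0: 11111110110011
Gen 1 (rule 57): 10000001101010
Gen 2 (rule 89): 01111101100001
Gen 3 (rule 26): 11000001010010
Gen 4 (rule 57): 10111100101001
Gen 5 (rule 89): 00100110000100
Gen 6 (rule 26): 01011101001010
Gen 7 (rule 57): 00110010100101
Gen 8 (rule 89): 10111000010000
Gen 9 (rule 26): 00100100101000
Gen 10 (rule 57): 10010010010111

Answer: 10010010010111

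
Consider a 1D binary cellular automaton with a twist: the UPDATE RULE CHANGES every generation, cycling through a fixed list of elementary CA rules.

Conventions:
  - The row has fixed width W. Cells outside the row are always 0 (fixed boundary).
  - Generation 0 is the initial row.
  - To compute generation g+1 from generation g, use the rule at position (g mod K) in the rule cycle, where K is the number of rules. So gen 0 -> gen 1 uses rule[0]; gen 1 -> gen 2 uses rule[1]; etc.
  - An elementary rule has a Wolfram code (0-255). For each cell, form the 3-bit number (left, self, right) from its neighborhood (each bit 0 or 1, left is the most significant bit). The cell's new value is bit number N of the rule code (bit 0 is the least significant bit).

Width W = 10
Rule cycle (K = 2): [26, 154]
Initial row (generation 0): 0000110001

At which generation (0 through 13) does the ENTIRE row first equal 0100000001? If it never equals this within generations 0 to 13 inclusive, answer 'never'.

Answer: 10

Derivation:
Gen 0: 0000110001
Gen 1 (rule 26): 0001101010
Gen 2 (rule 154): 0011000001
Gen 3 (rule 26): 0110100010
Gen 4 (rule 154): 1100010101
Gen 5 (rule 26): 1010100000
Gen 6 (rule 154): 0000010000
Gen 7 (rule 26): 0000101000
Gen 8 (rule 154): 0001000100
Gen 9 (rule 26): 0010101010
Gen 10 (rule 154): 0100000001
Gen 11 (rule 26): 1010000010
Gen 12 (rule 154): 0001000101
Gen 13 (rule 26): 0010101000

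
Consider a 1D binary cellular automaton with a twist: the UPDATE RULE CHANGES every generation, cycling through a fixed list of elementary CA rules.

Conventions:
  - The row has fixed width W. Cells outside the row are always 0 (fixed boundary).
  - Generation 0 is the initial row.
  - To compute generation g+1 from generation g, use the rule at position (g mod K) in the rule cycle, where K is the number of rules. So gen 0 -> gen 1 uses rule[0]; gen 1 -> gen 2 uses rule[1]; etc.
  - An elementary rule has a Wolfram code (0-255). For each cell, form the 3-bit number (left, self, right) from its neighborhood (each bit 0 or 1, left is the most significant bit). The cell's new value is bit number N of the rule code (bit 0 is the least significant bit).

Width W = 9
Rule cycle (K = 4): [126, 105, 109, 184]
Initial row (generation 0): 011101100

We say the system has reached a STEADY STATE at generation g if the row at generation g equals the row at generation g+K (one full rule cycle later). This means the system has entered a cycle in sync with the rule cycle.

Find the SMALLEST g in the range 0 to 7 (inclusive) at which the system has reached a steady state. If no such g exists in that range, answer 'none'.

Answer: none

Derivation:
Gen 0: 011101100
Gen 1 (rule 126): 110111110
Gen 2 (rule 105): 111100010
Gen 3 (rule 109): 100101010
Gen 4 (rule 184): 010010101
Gen 5 (rule 126): 111111111
Gen 6 (rule 105): 100000001
Gen 7 (rule 109): 101111101
Gen 8 (rule 184): 011111010
Gen 9 (rule 126): 110001111
Gen 10 (rule 105): 110101001
Gen 11 (rule 109): 111111001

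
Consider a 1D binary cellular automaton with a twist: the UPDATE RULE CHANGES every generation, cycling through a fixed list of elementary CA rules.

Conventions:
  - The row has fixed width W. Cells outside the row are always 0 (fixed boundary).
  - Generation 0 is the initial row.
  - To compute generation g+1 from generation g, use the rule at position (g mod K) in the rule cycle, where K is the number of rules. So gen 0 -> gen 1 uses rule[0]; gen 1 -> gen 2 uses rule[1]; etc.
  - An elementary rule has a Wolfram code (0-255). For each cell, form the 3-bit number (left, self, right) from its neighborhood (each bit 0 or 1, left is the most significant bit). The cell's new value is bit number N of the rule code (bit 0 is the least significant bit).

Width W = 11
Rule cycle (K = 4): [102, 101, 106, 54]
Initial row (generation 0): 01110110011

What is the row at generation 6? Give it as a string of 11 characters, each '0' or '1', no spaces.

Gen 0: 01110110011
Gen 1 (rule 102): 10011010101
Gen 2 (rule 101): 10001111111
Gen 3 (rule 106): 00011000001
Gen 4 (rule 54): 00100100011
Gen 5 (rule 102): 01101100101
Gen 6 (rule 101): 00110100111

Answer: 00110100111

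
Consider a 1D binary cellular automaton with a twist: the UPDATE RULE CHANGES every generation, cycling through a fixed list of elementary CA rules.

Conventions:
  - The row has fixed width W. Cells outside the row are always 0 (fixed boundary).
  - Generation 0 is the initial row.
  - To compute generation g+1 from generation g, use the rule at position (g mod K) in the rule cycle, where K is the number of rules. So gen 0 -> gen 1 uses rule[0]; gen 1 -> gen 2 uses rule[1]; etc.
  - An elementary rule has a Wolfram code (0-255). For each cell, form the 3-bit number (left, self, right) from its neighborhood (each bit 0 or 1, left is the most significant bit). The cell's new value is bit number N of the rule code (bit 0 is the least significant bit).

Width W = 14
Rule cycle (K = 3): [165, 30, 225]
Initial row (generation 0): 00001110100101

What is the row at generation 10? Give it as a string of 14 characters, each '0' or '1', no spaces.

Answer: 11100111100000

Derivation:
Gen 0: 00001110100101
Gen 1 (rule 165): 11100101100111
Gen 2 (rule 30): 10011101011100
Gen 3 (rule 225): 00001110101101
Gen 4 (rule 165): 11100101110011
Gen 5 (rule 30): 10011101001110
Gen 6 (rule 225): 00001110000110
Gen 7 (rule 165): 11100100110000
Gen 8 (rule 30): 10011111101000
Gen 9 (rule 225): 00001111110011
Gen 10 (rule 165): 11100111100000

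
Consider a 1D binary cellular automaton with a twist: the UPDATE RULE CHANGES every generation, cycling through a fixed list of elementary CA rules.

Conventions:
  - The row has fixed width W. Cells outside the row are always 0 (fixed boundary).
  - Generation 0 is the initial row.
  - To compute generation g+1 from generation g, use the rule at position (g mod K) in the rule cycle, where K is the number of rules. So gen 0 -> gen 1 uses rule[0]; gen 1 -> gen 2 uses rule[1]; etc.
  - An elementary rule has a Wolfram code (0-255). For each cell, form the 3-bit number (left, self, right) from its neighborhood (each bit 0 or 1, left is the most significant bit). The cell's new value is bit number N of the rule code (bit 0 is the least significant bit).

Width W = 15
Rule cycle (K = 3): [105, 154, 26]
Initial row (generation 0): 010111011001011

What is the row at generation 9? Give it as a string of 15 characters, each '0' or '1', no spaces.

Gen 0: 010111011001011
Gen 1 (rule 105): 001101111000111
Gen 2 (rule 154): 011001110101110
Gen 3 (rule 26): 110111000001001
Gen 4 (rule 105): 111101011100000
Gen 5 (rule 154): 111000011010000
Gen 6 (rule 26): 100100110001000
Gen 7 (rule 105): 000000110100011
Gen 8 (rule 154): 000001100010110
Gen 9 (rule 26): 000011010100101

Answer: 000011010100101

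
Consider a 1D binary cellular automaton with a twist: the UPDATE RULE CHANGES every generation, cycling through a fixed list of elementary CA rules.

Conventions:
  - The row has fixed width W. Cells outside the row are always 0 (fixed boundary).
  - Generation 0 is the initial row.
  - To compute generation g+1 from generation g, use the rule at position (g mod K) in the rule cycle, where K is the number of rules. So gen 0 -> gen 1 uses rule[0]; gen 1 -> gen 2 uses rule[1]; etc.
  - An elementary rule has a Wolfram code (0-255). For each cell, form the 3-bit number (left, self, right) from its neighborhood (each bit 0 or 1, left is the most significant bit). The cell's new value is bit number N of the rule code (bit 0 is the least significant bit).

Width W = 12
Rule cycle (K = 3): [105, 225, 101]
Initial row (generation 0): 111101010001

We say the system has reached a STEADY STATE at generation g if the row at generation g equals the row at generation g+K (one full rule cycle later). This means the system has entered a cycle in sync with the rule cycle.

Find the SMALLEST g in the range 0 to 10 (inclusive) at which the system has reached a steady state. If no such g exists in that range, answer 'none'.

Gen 0: 111101010001
Gen 1 (rule 105): 100110100100
Gen 2 (rule 225): 000011000001
Gen 3 (rule 101): 111001011101
Gen 4 (rule 105): 101000110110
Gen 5 (rule 225): 010010011010
Gen 6 (rule 101): 010010001110
Gen 7 (rule 105): 000000101010
Gen 8 (rule 225): 111110010100
Gen 9 (rule 101): 000010011101
Gen 10 (rule 105): 111000010110
Gen 11 (rule 225): 011011001010
Gen 12 (rule 101): 001101001110
Gen 13 (rule 105): 101110001010

Answer: none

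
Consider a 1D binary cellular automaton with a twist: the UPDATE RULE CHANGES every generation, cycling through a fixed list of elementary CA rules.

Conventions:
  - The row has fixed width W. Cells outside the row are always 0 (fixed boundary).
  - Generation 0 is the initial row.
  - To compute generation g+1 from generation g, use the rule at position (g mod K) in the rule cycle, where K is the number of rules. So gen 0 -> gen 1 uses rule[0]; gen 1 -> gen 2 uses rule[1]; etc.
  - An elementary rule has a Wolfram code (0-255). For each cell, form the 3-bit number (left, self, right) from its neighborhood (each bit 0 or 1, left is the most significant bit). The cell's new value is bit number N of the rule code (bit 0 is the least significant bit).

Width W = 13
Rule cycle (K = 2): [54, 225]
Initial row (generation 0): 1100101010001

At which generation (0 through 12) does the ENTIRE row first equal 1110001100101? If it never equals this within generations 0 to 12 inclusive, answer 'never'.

Answer: 8

Derivation:
Gen 0: 1100101010001
Gen 1 (rule 54): 0011111111011
Gen 2 (rule 225): 1001111111101
Gen 3 (rule 54): 1110000000011
Gen 4 (rule 225): 0110111111001
Gen 5 (rule 54): 1001000000111
Gen 6 (rule 225): 0000011110011
Gen 7 (rule 54): 0000100001100
Gen 8 (rule 225): 1110001100101
Gen 9 (rule 54): 0001010011111
Gen 10 (rule 225): 1100100001111
Gen 11 (rule 54): 0011110010000
Gen 12 (rule 225): 1001110000111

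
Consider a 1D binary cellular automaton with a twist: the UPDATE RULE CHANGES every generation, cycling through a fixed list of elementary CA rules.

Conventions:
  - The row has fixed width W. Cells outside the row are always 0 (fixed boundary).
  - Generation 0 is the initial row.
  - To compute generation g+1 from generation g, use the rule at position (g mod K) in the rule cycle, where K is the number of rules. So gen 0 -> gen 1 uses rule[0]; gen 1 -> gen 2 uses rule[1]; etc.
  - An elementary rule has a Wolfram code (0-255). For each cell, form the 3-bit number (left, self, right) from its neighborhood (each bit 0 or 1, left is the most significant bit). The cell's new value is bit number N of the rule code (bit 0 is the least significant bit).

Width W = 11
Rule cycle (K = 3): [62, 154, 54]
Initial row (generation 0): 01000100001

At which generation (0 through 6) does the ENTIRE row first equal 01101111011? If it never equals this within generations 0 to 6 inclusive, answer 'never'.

Answer: 4

Derivation:
Gen 0: 01000100001
Gen 1 (rule 62): 11101110011
Gen 2 (rule 154): 11001101110
Gen 3 (rule 54): 00110010001
Gen 4 (rule 62): 01101111011
Gen 5 (rule 154): 11001110010
Gen 6 (rule 54): 00110001111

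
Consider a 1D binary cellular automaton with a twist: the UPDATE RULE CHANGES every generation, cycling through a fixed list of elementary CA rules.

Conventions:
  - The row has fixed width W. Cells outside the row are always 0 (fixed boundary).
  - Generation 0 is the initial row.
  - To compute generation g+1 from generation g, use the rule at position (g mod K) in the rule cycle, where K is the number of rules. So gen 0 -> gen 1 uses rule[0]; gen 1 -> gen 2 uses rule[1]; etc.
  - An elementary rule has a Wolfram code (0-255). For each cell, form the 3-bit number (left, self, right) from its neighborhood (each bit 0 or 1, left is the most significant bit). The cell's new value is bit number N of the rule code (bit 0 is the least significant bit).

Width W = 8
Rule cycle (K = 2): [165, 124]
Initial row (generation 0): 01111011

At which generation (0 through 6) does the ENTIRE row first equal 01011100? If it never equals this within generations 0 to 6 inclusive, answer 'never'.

Answer: never

Derivation:
Gen 0: 01111011
Gen 1 (rule 165): 00110100
Gen 2 (rule 124): 00111110
Gen 3 (rule 165): 10011100
Gen 4 (rule 124): 11010110
Gen 5 (rule 165): 00111000
Gen 6 (rule 124): 00101100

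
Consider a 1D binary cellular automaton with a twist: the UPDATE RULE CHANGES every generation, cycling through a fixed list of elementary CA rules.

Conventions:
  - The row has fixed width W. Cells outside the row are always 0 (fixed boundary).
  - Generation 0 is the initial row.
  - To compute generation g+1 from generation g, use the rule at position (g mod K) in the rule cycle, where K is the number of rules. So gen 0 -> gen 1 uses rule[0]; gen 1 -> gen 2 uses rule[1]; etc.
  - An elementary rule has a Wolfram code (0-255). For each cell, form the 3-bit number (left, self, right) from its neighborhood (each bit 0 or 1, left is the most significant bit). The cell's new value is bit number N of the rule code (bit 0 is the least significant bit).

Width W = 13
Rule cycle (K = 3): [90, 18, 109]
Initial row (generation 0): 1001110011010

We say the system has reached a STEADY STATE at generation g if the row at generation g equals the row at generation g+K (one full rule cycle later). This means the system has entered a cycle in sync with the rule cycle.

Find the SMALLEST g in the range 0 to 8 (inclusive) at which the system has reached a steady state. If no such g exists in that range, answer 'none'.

Gen 0: 1001110011010
Gen 1 (rule 90): 0111011111001
Gen 2 (rule 18): 1000000000110
Gen 3 (rule 109): 1011111110110
Gen 4 (rule 90): 0010000010111
Gen 5 (rule 18): 0101000100000
Gen 6 (rule 109): 0111010101111
Gen 7 (rule 90): 1101000001001
Gen 8 (rule 18): 0000100010110
Gen 9 (rule 109): 1110101011110
Gen 10 (rule 90): 1010000010011
Gen 11 (rule 18): 0001000101100

Answer: none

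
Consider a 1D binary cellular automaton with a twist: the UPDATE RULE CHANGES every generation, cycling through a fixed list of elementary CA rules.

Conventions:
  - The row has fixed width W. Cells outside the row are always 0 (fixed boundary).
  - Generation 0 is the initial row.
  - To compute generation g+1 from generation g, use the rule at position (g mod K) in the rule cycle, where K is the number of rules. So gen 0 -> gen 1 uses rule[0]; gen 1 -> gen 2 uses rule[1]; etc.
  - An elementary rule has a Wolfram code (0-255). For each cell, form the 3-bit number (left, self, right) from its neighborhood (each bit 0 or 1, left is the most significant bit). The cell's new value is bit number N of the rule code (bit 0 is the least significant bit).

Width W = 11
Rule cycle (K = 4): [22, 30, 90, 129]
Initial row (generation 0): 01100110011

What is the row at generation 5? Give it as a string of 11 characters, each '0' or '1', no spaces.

Gen 0: 01100110011
Gen 1 (rule 22): 10011001100
Gen 2 (rule 30): 11110111010
Gen 3 (rule 90): 10010101001
Gen 4 (rule 129): 00000000000
Gen 5 (rule 22): 00000000000

Answer: 00000000000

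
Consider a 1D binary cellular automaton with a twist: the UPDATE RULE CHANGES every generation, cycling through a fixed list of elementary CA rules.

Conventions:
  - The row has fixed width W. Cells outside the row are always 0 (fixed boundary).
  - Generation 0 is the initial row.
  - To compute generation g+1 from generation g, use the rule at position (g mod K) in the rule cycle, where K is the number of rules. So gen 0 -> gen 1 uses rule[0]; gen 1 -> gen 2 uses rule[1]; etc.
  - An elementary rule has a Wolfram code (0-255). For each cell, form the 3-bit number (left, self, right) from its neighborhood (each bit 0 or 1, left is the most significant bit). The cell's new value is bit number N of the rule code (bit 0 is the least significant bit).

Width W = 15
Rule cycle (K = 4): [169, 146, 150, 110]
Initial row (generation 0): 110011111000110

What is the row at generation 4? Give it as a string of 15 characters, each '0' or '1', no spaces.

Gen 0: 110011111000110
Gen 1 (rule 169): 100011110010100
Gen 2 (rule 146): 010101101100010
Gen 3 (rule 150): 110100000010111
Gen 4 (rule 110): 111100000111101

Answer: 111100000111101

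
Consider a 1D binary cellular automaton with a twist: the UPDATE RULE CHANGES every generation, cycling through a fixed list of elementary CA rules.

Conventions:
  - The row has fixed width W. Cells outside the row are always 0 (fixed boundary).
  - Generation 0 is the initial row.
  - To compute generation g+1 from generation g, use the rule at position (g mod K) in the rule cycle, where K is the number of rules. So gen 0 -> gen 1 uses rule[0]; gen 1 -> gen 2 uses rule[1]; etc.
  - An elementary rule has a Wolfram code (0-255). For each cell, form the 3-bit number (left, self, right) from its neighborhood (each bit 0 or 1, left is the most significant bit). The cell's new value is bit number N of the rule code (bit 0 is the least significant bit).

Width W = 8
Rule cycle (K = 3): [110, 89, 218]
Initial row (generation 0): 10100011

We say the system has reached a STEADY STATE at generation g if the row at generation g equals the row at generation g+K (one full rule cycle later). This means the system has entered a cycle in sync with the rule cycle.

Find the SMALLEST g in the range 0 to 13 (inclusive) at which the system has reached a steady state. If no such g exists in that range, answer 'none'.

Answer: 12

Derivation:
Gen 0: 10100011
Gen 1 (rule 110): 11100111
Gen 2 (rule 89): 10110101
Gen 3 (rule 218): 00110000
Gen 4 (rule 110): 01110000
Gen 5 (rule 89): 01011111
Gen 6 (rule 218): 10011111
Gen 7 (rule 110): 10110001
Gen 8 (rule 89): 00111100
Gen 9 (rule 218): 01111110
Gen 10 (rule 110): 11000010
Gen 11 (rule 89): 11111001
Gen 12 (rule 218): 11111110
Gen 13 (rule 110): 10000010
Gen 14 (rule 89): 01111001
Gen 15 (rule 218): 11111110
Gen 16 (rule 110): 10000010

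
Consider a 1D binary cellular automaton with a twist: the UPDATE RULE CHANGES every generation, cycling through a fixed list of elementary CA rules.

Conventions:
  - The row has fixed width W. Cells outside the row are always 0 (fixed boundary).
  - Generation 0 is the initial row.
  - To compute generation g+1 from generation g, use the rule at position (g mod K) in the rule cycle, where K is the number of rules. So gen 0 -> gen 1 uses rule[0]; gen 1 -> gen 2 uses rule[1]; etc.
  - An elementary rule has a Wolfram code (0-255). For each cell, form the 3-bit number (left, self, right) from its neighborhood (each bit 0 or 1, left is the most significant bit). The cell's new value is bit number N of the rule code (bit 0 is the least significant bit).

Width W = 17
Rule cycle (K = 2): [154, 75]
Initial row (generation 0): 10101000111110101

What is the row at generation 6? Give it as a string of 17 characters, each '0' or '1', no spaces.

Gen 0: 10101000111110101
Gen 1 (rule 154): 00000101111100000
Gen 2 (rule 75): 11111001000101111
Gen 3 (rule 154): 11110110101001110
Gen 4 (rule 75): 10010110000011010
Gen 5 (rule 154): 01100101000110001
Gen 6 (rule 75): 11101000011110110

Answer: 11101000011110110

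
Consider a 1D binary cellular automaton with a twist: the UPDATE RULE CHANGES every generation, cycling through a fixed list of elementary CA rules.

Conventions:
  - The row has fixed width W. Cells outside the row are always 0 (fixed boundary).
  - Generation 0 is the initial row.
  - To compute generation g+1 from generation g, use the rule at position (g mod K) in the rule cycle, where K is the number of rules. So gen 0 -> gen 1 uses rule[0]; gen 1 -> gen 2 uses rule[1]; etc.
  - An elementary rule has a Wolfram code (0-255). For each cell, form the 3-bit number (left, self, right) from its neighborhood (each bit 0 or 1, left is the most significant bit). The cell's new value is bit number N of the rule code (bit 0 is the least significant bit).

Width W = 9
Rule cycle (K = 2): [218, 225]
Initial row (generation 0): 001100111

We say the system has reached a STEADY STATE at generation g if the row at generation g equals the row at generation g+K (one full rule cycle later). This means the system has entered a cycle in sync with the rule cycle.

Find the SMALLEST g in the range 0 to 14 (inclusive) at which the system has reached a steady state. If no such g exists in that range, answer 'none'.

Answer: 1

Derivation:
Gen 0: 001100111
Gen 1 (rule 218): 011111111
Gen 2 (rule 225): 001111111
Gen 3 (rule 218): 011111111
Gen 4 (rule 225): 001111111
Gen 5 (rule 218): 011111111
Gen 6 (rule 225): 001111111
Gen 7 (rule 218): 011111111
Gen 8 (rule 225): 001111111
Gen 9 (rule 218): 011111111
Gen 10 (rule 225): 001111111
Gen 11 (rule 218): 011111111
Gen 12 (rule 225): 001111111
Gen 13 (rule 218): 011111111
Gen 14 (rule 225): 001111111
Gen 15 (rule 218): 011111111
Gen 16 (rule 225): 001111111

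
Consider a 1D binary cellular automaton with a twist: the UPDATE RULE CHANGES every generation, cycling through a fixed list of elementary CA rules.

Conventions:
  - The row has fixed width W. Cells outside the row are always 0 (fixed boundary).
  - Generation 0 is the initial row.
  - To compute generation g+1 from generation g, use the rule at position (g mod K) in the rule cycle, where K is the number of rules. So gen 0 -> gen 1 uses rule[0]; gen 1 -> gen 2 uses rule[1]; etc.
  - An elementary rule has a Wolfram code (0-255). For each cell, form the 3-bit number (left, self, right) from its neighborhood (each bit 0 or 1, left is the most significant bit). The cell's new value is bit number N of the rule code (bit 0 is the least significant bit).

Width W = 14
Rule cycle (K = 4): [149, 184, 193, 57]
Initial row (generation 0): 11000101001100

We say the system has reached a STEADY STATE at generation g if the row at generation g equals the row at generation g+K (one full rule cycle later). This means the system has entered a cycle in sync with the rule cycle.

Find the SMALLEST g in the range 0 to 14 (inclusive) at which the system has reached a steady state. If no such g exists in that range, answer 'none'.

Gen 0: 11000101001100
Gen 1 (rule 149): 00110101100011
Gen 2 (rule 184): 00101011010010
Gen 3 (rule 193): 10000001000000
Gen 4 (rule 57): 01111100111111
Gen 5 (rule 149): 00111010011110
Gen 6 (rule 184): 00110101011101
Gen 7 (rule 193): 10010000001100
Gen 8 (rule 57): 01001111101011
Gen 9 (rule 149): 01100111001000
Gen 10 (rule 184): 01010110100100
Gen 11 (rule 193): 00000010000001
Gen 12 (rule 57): 11111001111100
Gen 13 (rule 149): 01110100111011
Gen 14 (rule 184): 01101010110110
Gen 15 (rule 193): 00100000010010
Gen 16 (rule 57): 10011111001001
Gen 17 (rule 149): 11001110101101
Gen 18 (rule 184): 10101101011010

Answer: none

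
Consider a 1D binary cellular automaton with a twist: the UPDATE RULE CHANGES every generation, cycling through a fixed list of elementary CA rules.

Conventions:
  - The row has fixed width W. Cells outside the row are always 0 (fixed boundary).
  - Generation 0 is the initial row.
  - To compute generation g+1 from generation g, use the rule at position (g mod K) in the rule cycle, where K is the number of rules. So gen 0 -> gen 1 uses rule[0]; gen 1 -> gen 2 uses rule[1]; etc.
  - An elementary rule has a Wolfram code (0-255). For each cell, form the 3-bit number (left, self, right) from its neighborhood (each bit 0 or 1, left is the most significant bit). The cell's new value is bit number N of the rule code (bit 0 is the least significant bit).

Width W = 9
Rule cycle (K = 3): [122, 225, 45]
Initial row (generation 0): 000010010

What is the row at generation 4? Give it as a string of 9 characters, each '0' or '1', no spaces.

Answer: 010110110

Derivation:
Gen 0: 000010010
Gen 1 (rule 122): 000101101
Gen 2 (rule 225): 110010110
Gen 3 (rule 45): 100011100
Gen 4 (rule 122): 010110110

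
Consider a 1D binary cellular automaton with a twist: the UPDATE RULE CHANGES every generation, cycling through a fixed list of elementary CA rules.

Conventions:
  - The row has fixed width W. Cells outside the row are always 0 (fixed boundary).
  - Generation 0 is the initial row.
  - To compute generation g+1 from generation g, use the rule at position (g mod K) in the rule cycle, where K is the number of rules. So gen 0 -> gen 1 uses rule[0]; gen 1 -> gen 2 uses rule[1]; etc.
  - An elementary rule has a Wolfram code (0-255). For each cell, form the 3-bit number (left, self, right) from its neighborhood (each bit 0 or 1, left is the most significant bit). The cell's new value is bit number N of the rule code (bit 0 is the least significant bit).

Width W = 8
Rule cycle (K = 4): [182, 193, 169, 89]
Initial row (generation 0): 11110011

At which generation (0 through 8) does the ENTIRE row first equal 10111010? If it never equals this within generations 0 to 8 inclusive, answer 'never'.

Gen 0: 11110011
Gen 1 (rule 182): 01101100
Gen 2 (rule 193): 00100101
Gen 3 (rule 169): 10000010
Gen 4 (rule 89): 01111001
Gen 5 (rule 182): 10110111
Gen 6 (rule 193): 00010011
Gen 7 (rule 169): 11000010
Gen 8 (rule 89): 11111001

Answer: never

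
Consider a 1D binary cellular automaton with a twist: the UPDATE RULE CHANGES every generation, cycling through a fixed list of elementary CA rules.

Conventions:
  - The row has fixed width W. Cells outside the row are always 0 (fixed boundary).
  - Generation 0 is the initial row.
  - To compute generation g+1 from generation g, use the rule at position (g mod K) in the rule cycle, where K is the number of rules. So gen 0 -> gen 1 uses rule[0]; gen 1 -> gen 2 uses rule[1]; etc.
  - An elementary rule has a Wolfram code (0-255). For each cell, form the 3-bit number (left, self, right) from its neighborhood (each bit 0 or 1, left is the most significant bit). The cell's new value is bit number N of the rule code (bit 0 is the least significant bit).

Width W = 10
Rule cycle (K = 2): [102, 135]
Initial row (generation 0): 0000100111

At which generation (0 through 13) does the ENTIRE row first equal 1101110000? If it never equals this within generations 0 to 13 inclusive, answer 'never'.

Answer: 6

Derivation:
Gen 0: 0000100111
Gen 1 (rule 102): 0001101001
Gen 2 (rule 135): 1110001011
Gen 3 (rule 102): 0010011101
Gen 4 (rule 135): 1110101001
Gen 5 (rule 102): 0011111011
Gen 6 (rule 135): 1101110000
Gen 7 (rule 102): 0110010000
Gen 8 (rule 135): 1000110111
Gen 9 (rule 102): 1001011001
Gen 10 (rule 135): 1011000011
Gen 11 (rule 102): 1101000101
Gen 12 (rule 135): 0001011101
Gen 13 (rule 102): 0011100111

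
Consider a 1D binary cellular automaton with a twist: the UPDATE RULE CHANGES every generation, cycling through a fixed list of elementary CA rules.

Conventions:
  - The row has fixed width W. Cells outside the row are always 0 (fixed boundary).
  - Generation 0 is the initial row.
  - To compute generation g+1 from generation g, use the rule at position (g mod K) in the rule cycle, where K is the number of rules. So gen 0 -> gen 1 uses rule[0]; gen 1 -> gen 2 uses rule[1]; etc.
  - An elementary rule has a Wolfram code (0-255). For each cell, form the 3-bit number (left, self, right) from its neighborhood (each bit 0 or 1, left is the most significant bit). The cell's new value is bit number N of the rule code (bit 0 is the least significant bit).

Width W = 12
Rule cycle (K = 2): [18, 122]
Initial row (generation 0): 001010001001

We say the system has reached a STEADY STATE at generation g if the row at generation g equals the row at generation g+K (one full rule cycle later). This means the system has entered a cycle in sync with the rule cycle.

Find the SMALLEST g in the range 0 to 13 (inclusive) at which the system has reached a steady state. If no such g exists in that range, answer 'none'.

Gen 0: 001010001001
Gen 1 (rule 18): 010001010110
Gen 2 (rule 122): 101010101111
Gen 3 (rule 18): 000000000000
Gen 4 (rule 122): 000000000000
Gen 5 (rule 18): 000000000000
Gen 6 (rule 122): 000000000000
Gen 7 (rule 18): 000000000000
Gen 8 (rule 122): 000000000000
Gen 9 (rule 18): 000000000000
Gen 10 (rule 122): 000000000000
Gen 11 (rule 18): 000000000000
Gen 12 (rule 122): 000000000000
Gen 13 (rule 18): 000000000000
Gen 14 (rule 122): 000000000000
Gen 15 (rule 18): 000000000000

Answer: 3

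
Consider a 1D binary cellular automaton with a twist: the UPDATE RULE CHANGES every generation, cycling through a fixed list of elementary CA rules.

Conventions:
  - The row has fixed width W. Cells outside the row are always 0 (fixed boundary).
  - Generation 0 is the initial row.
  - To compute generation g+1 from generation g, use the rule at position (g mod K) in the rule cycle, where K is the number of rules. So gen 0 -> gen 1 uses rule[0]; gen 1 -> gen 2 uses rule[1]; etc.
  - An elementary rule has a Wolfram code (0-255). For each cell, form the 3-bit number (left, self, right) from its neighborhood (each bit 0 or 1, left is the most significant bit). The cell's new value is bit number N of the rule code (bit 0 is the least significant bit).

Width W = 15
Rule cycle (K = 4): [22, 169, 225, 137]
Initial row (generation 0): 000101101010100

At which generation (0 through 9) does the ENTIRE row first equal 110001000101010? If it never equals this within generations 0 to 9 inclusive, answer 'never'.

Gen 0: 000101101010100
Gen 1 (rule 22): 001100001010110
Gen 2 (rule 169): 101001100101100
Gen 3 (rule 225): 010000100010101
Gen 4 (rule 137): 000110001000000
Gen 5 (rule 22): 001001011100000
Gen 6 (rule 169): 100000111001111
Gen 7 (rule 225): 001110011000111
Gen 8 (rule 137): 101100010010110
Gen 9 (rule 22): 100010111110001

Answer: never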